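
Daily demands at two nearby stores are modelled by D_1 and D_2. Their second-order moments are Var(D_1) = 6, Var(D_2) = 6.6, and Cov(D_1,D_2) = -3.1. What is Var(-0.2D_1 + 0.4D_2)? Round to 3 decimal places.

1.792

Var(-0.2D_1 + 0.4D_2) = (-0.2)²·Var(D_1) + (0.4)²·Var(D_2) + 2·(-0.2)·(0.4)·Cov(D_1,D_2)
= 0.04·6 + 0.16·6.6 + -0.16·-3.1 = 1.792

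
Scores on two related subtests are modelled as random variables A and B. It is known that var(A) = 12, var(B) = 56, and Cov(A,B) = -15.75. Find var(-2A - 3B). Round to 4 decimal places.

var(-2A - 3B) = (-2)²·var(A) + (-3)²·var(B) + 2·(-2)·(-3)·Cov(A,B)
= 4·12 + 9·56 + 12·-15.75 = 363

363.0000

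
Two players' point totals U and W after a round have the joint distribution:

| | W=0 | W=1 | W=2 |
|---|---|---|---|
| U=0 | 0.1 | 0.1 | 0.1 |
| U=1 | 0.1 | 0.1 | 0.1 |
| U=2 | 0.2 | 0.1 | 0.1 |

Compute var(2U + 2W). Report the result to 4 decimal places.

4.8000

E[U] = 1.1,  E[W] = 0.9,  E[UW] = 0.9
var(U) = 1.9 − (1.1)² = 0.69;  var(W) = 1.5 − (0.9)² = 0.69
Cov(U,W) = 0.9 − (1.1)(0.9) = -0.09
var(2U + 2W) = (2)²·0.69 + (2)²·0.69 + 2·(2)·(2)·-0.09 = 4.8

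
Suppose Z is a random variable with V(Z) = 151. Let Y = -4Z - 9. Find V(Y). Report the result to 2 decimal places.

2416.00

V(-4Z - 9) = (-4)²·V(Z) = 16·151 = 2416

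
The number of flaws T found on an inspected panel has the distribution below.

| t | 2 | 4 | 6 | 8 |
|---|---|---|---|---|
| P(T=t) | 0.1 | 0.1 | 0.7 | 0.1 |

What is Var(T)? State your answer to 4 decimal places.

2.2400

E[T] = (2)(0.1) + (4)(0.1) + (6)(0.7) + (8)(0.1) = 5.6
E[T²] = (2)²(0.1) + (4)²(0.1) + (6)²(0.7) + (8)²(0.1) = 33.6
Var(T) = E[T²] − (E[T])² = 33.6 − (5.6)² = 2.24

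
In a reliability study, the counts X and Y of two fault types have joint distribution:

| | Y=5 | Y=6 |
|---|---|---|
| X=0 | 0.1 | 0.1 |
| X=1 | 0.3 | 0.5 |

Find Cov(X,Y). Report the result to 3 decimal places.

0.020

E[X] = 0.8,  E[Y] = 5.6
E[XY] = 4.5
Cov(X,Y) = E[XY] − E[X]E[Y] = 4.5 − (0.8)(5.6) = 0.02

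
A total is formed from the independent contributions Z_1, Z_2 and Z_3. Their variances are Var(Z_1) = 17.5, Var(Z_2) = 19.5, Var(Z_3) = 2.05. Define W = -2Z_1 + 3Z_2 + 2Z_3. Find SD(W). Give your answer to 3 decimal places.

15.928

By independence, Var(W) = (-2)²Var(Z_1) + (3)²Var(Z_2) + (2)²Var(Z_3)
= (-2)²·17.5 + (3)²·19.5 + (2)²·2.05 = 253.7
SD(W) = √253.7 ≈ 15.928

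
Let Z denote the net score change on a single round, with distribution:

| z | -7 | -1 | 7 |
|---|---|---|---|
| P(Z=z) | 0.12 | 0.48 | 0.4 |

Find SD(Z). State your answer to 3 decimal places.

E[Z] = (-7)(0.12) + (-1)(0.48) + (7)(0.4) = 1.48
E[Z²] = (-7)²(0.12) + (-1)²(0.48) + (7)²(0.4) = 25.96
Var(Z) = E[Z²] − (E[Z])² = 25.96 − (1.48)² = 23.7696
SD(Z) = √23.7696 ≈ 4.875

4.875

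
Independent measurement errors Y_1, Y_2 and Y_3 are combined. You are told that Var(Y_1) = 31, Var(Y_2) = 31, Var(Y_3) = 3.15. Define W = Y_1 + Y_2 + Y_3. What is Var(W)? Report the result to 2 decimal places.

65.15

By independence, Var(W) = (1)²Var(Y_1) + (1)²Var(Y_2) + (1)²Var(Y_3)
= (1)²·31 + (1)²·31 + (1)²·3.15 = 65.15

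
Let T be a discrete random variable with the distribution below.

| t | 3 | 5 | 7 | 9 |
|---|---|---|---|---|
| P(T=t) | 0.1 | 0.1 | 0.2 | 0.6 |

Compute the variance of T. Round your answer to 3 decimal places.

E[T] = (3)(0.1) + (5)(0.1) + (7)(0.2) + (9)(0.6) = 7.6
E[T²] = (3)²(0.1) + (5)²(0.1) + (7)²(0.2) + (9)²(0.6) = 61.8
V(T) = E[T²] − (E[T])² = 61.8 − (7.6)² = 4.04

4.040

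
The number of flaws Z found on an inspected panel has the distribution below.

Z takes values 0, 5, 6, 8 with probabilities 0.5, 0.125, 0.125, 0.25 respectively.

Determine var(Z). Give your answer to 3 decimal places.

12.234

E[Z] = (0)(0.5) + (5)(0.125) + (6)(0.125) + (8)(0.25) = 3.375
E[Z²] = (0)²(0.5) + (5)²(0.125) + (6)²(0.125) + (8)²(0.25) = 23.625
var(Z) = E[Z²] − (E[Z])² = 23.625 − (3.375)² = 12.234375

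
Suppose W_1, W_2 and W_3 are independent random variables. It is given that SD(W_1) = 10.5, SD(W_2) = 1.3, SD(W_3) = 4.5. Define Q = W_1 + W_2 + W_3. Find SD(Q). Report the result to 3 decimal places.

11.497

Var(W_1) = 110.25, Var(W_2) = 1.69, Var(W_3) = 20.25
By independence, Var(Q) = (1)²Var(W_1) + (1)²Var(W_2) + (1)²Var(W_3)
= (1)²·110.25 + (1)²·1.69 + (1)²·20.25 = 132.19
SD(Q) = √132.19 ≈ 11.497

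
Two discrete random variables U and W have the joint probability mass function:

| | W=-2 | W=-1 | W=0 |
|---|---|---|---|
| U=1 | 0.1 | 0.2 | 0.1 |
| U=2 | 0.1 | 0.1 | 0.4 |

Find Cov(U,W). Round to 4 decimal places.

0.1200

E[U] = 1.6,  E[W] = -0.7
E[UW] = -1
Cov(U,W) = E[UW] − E[U]E[W] = -1 − (1.6)(-0.7) = 0.12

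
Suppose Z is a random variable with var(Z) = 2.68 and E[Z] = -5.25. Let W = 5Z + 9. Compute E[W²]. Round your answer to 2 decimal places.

E[5Z + 9] = 5·-5.25 + 9 = -17.25
var(5Z + 9) = (5)²·2.68 = 67
E[W²] = var(W) + (E[W])² = 67 + (-17.25)² = 364.5625

364.56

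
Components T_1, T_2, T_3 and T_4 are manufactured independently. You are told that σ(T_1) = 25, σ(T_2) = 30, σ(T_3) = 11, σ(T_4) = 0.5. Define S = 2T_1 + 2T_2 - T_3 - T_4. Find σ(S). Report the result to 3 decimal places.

Var(T_1) = 625, Var(T_2) = 900, Var(T_3) = 121, Var(T_4) = 0.25
By independence, Var(S) = (2)²Var(T_1) + (2)²Var(T_2) + (-1)²Var(T_3) + (-1)²Var(T_4)
= (2)²·625 + (2)²·900 + (-1)²·121 + (-1)²·0.25 = 6221.25
σ(S) = √6221.25 ≈ 78.875

78.875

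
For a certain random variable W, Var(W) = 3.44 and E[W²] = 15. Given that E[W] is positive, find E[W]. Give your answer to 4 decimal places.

3.4000

(E[W])² = E[W²] − Var(W) = 15 − 3.44 = 11.56
E[W] = √11.56 = 3.4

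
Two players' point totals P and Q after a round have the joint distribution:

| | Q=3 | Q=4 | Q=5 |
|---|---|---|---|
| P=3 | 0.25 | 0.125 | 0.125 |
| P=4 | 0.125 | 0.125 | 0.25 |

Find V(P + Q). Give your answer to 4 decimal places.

1.2500

E[P] = 3.5,  E[Q] = 4,  E[PQ] = 14.125
V(P) = 12.5 − (3.5)² = 0.25;  V(Q) = 16.75 − (4)² = 0.75
Cov(P,Q) = 14.125 − (3.5)(4) = 0.125
V(P + Q) = (1)²·0.25 + (1)²·0.75 + 2·(1)·(1)·0.125 = 1.25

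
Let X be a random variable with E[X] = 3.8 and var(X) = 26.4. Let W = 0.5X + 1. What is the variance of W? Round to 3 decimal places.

6.600

var(0.5X + 1) = (0.5)²·var(X) = 0.25·26.4 = 6.6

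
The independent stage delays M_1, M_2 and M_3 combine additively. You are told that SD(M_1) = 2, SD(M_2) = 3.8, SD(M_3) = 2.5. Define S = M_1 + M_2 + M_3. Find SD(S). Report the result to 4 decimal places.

var(M_1) = 4, var(M_2) = 14.44, var(M_3) = 6.25
By independence, var(S) = (1)²var(M_1) + (1)²var(M_2) + (1)²var(M_3)
= (1)²·4 + (1)²·14.44 + (1)²·6.25 = 24.69
SD(S) = √24.69 ≈ 4.9689

4.9689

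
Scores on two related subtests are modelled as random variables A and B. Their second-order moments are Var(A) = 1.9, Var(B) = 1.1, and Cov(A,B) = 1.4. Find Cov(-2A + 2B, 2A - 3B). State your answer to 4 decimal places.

Cov(-2A + 2B, 2A - 3B) = (-2)(2)Var(A) + (2)(-3)Var(B) + [(-2)(-3) + (2)(2)]Cov(A,B)
= -4·1.9 + -6·1.1 + 10·1.4 = -0.2

-0.2000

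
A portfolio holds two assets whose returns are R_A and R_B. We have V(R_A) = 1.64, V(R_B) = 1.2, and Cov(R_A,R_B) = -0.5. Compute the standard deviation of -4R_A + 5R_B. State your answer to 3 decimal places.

V(-4R_A + 5R_B) = (-4)²·V(R_A) + (5)²·V(R_B) + 2·(-4)·(5)·Cov(R_A,R_B)
= 16·1.64 + 25·1.2 + -40·-0.5 = 76.24
SD(-4R_A + 5R_B) = √76.24 ≈ 8.732

8.732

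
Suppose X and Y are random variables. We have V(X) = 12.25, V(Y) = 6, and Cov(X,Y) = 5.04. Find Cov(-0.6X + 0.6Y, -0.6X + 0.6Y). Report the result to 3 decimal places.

2.941

Cov(-0.6X + 0.6Y, -0.6X + 0.6Y) = (-0.6)(-0.6)V(X) + (0.6)(0.6)V(Y) + [(-0.6)(0.6) + (0.6)(-0.6)]Cov(X,Y)
= 0.36·12.25 + 0.36·6 + -0.72·5.04 = 2.9412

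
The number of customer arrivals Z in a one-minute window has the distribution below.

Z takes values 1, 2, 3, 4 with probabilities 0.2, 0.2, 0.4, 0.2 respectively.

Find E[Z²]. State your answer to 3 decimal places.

E[Z²] = (1)²(0.2) + (2)²(0.2) + (3)²(0.4) + (4)²(0.2) = 7.8

7.800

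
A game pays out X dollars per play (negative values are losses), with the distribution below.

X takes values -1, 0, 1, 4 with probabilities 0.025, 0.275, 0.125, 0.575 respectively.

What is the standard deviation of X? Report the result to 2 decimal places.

1.89

E[X] = (-1)(0.025) + (0)(0.275) + (1)(0.125) + (4)(0.575) = 2.4
E[X²] = (-1)²(0.025) + (0)²(0.275) + (1)²(0.125) + (4)²(0.575) = 9.35
Var(X) = E[X²] − (E[X])² = 9.35 − (2.4)² = 3.59
SD(X) = √3.59 ≈ 1.89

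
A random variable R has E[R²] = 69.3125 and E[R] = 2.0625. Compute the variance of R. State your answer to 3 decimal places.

Var(R) = 69.3125 − (2.0625)² = 65.05859375

65.059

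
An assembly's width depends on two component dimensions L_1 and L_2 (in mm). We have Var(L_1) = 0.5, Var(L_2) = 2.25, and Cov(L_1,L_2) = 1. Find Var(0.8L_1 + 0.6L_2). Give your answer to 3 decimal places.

Var(0.8L_1 + 0.6L_2) = (0.8)²·Var(L_1) + (0.6)²·Var(L_2) + 2·(0.8)·(0.6)·Cov(L_1,L_2)
= 0.64·0.5 + 0.36·2.25 + 0.96·1 = 2.09

2.090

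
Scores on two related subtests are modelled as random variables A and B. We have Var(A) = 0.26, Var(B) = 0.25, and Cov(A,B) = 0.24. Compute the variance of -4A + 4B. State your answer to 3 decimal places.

0.480

Var(-4A + 4B) = (-4)²·Var(A) + (4)²·Var(B) + 2·(-4)·(4)·Cov(A,B)
= 16·0.26 + 16·0.25 + -32·0.24 = 0.48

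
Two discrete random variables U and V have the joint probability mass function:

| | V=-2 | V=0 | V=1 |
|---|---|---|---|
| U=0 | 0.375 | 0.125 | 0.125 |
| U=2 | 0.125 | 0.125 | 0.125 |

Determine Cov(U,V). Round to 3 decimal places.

E[U] = 0.75,  E[V] = -0.75
E[UV] = -0.25
Cov(U,V) = E[UV] − E[U]E[V] = -0.25 − (0.75)(-0.75) = 0.3125

0.313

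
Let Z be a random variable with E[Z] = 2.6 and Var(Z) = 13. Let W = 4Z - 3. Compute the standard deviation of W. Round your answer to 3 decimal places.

14.422

Var(4Z - 3) = (4)²·13 = 208
SD(W) = √208 ≈ 14.422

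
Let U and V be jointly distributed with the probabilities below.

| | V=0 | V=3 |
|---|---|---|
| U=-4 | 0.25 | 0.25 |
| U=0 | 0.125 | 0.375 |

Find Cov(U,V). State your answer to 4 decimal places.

0.7500

E[U] = -2,  E[V] = 1.875
E[UV] = -3
Cov(U,V) = E[UV] − E[U]E[V] = -3 − (-2)(1.875) = 0.75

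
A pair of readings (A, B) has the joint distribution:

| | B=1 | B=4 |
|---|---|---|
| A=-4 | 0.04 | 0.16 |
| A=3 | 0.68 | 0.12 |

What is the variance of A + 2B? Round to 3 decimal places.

E[A] = 1.6,  E[B] = 1.84,  E[AB] = 0.76
V(A) = 10.4 − (1.6)² = 7.84;  V(B) = 5.2 − (1.84)² = 1.8144
Cov(A,B) = 0.76 − (1.6)(1.84) = -2.184
V(A + 2B) = (1)²·7.84 + (2)²·1.8144 + 2·(1)·(2)·-2.184 = 6.3616

6.362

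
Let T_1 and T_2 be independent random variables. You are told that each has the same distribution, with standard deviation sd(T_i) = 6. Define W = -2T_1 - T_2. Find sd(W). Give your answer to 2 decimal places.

13.42

Var(T_i) = (6)² = 36
By independence, Var(W) = (-2)²Var(T_1) + (-1)²Var(T_2)
= (-2)²·36 + (-1)²·36 = 180
sd(W) = √180 ≈ 13.42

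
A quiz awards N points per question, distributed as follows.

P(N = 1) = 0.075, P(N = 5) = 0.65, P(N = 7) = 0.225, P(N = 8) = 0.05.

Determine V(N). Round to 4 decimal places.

E[N] = (1)(0.075) + (5)(0.65) + (7)(0.225) + (8)(0.05) = 5.3
E[N²] = (1)²(0.075) + (5)²(0.65) + (7)²(0.225) + (8)²(0.05) = 30.55
V(N) = E[N²] − (E[N])² = 30.55 − (5.3)² = 2.46

2.4600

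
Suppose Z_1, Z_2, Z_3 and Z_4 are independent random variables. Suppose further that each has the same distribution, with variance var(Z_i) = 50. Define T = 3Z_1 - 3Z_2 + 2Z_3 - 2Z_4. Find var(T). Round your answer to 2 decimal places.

1300.00

By independence, var(T) = (3)²var(Z_1) + (-3)²var(Z_2) + (2)²var(Z_3) + (-2)²var(Z_4)
= (3)²·50 + (-3)²·50 + (2)²·50 + (-2)²·50 = 1300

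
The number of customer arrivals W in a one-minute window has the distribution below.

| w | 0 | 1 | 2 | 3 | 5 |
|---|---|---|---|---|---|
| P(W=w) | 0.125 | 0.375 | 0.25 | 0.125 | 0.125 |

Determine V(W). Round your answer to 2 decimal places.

2.11

E[W] = (0)(0.125) + (1)(0.375) + (2)(0.25) + (3)(0.125) + (5)(0.125) = 1.875
E[W²] = (0)²(0.125) + (1)²(0.375) + (2)²(0.25) + (3)²(0.125) + (5)²(0.125) = 5.625
V(W) = E[W²] − (E[W])² = 5.625 − (1.875)² = 2.109375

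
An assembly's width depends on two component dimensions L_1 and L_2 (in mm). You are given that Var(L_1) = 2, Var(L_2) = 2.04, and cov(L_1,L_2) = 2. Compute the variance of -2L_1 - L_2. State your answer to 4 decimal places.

Var(-2L_1 - L_2) = (-2)²·Var(L_1) + (-1)²·Var(L_2) + 2·(-2)·(-1)·cov(L_1,L_2)
= 4·2 + 1·2.04 + 4·2 = 18.04

18.0400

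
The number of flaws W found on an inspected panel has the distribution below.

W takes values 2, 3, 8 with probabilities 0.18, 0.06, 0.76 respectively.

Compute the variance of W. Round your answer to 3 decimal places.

6.076

E[W] = (2)(0.18) + (3)(0.06) + (8)(0.76) = 6.62
E[W²] = (2)²(0.18) + (3)²(0.06) + (8)²(0.76) = 49.9
Var(W) = E[W²] − (E[W])² = 49.9 − (6.62)² = 6.0756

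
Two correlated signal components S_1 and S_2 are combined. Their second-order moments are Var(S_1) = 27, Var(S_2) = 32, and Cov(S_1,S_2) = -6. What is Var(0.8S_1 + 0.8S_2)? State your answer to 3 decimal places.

Var(0.8S_1 + 0.8S_2) = (0.8)²·Var(S_1) + (0.8)²·Var(S_2) + 2·(0.8)·(0.8)·Cov(S_1,S_2)
= 0.64·27 + 0.64·32 + 1.28·-6 = 30.08

30.080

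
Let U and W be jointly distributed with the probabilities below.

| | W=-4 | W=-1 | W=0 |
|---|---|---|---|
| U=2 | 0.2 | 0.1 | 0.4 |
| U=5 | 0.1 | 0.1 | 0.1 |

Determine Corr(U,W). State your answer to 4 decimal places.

-0.1001

E[U] = 2.9,  E[W] = -1.4
E[UW] = -4.3
Cov(U,W) = E[UW] − E[U]E[W] = -4.3 − (2.9)(-1.4) = -0.24
V(U) = 1.89,  V(W) = 3.04
ρ = -0.24 / √(1.89·3.04) ≈ -0.1001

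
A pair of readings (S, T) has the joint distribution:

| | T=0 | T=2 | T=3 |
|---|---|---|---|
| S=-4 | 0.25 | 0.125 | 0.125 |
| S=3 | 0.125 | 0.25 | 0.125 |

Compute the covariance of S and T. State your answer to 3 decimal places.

0.875

E[S] = -0.5,  E[T] = 1.5
E[ST] = 0.125
cov(S,T) = E[ST] − E[S]E[T] = 0.125 − (-0.5)(1.5) = 0.875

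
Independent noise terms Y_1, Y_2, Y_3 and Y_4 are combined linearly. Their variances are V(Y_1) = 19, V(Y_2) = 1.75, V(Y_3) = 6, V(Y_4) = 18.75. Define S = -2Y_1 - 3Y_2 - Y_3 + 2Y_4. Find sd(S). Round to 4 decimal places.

By independence, V(S) = (-2)²V(Y_1) + (-3)²V(Y_2) + (-1)²V(Y_3) + (2)²V(Y_4)
= (-2)²·19 + (-3)²·1.75 + (-1)²·6 + (2)²·18.75 = 172.75
sd(S) = √172.75 ≈ 13.1434

13.1434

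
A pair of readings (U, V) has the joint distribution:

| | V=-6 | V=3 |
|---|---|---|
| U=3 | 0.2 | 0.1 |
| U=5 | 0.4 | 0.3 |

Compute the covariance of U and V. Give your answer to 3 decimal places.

0.360

E[U] = 4.4,  E[V] = -2.4
E[UV] = -10.2
Cov(U,V) = E[UV] − E[U]E[V] = -10.2 − (4.4)(-2.4) = 0.36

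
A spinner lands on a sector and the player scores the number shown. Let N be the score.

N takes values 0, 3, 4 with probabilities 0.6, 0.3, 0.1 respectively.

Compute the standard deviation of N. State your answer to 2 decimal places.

E[N] = (0)(0.6) + (3)(0.3) + (4)(0.1) = 1.3
E[N²] = (0)²(0.6) + (3)²(0.3) + (4)²(0.1) = 4.3
var(N) = E[N²] − (E[N])² = 4.3 − (1.3)² = 2.61
SD(N) = √2.61 ≈ 1.62

1.62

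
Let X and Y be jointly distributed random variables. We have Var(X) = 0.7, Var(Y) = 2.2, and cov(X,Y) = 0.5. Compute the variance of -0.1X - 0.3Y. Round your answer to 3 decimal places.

Var(-0.1X - 0.3Y) = (-0.1)²·Var(X) + (-0.3)²·Var(Y) + 2·(-0.1)·(-0.3)·cov(X,Y)
= 0.01·0.7 + 0.09·2.2 + 0.06·0.5 = 0.235

0.235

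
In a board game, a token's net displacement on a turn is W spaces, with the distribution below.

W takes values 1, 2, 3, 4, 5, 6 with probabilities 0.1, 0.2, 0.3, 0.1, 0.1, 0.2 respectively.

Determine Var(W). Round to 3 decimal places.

2.650

E[W] = (1)(0.1) + (2)(0.2) + (3)(0.3) + (4)(0.1) + (5)(0.1) + (6)(0.2) = 3.5
E[W²] = (1)²(0.1) + (2)²(0.2) + (3)²(0.3) + (4)²(0.1) + (5)²(0.1) + (6)²(0.2) = 14.9
Var(W) = E[W²] − (E[W])² = 14.9 − (3.5)² = 2.65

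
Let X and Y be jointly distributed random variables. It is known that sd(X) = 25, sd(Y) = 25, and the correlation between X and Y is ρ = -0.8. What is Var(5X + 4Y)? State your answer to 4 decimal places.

5625.0000

Var(X) = (25)² = 625;  Var(Y) = (25)² = 625
cov(X,Y) = ρ·sd(X)·sd(Y) = -0.8·25·25 = -500
Var(5X + 4Y) = (5)²·Var(X) + (4)²·Var(Y) + 2·(5)·(4)·cov(X,Y)
= 25·625 + 16·625 + 40·-500 = 5625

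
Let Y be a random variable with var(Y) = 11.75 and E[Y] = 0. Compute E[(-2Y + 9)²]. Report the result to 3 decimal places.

128.000

E[-2Y + 9] = -2·0 + 9 = 9
var(-2Y + 9) = (-2)²·11.75 = 47
E[(-2Y + 9)²] = var((-2Y + 9)) + (E[(-2Y + 9)])² = 47 + (9)² = 128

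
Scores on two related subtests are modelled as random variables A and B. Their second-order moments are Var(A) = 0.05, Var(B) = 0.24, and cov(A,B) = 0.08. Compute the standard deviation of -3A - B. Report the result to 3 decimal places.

1.082

Var(-3A - B) = (-3)²·Var(A) + (-1)²·Var(B) + 2·(-3)·(-1)·cov(A,B)
= 9·0.05 + 1·0.24 + 6·0.08 = 1.17
SD(-3A - B) = √1.17 ≈ 1.082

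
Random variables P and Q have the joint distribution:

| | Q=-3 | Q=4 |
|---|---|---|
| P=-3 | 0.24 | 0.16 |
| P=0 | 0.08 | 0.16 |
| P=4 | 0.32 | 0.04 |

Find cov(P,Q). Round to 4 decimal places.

E[P] = 0.24,  E[Q] = -0.48
E[PQ] = -2.96
cov(P,Q) = E[PQ] − E[P]E[Q] = -2.96 − (0.24)(-0.48) = -2.8448

-2.8448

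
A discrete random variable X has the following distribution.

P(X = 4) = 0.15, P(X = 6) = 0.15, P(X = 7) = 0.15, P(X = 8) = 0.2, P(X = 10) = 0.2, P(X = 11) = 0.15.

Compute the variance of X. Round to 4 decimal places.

E[X] = (4)(0.15) + (6)(0.15) + (7)(0.15) + (8)(0.2) + (10)(0.2) + (11)(0.15) = 7.8
E[X²] = (4)²(0.15) + (6)²(0.15) + (7)²(0.15) + (8)²(0.2) + (10)²(0.2) + (11)²(0.15) = 66.1
var(X) = E[X²] − (E[X])² = 66.1 − (7.8)² = 5.26

5.2600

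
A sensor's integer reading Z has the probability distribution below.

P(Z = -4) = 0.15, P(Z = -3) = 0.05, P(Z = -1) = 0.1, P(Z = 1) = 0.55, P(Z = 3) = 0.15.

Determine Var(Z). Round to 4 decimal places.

E[Z] = (-4)(0.15) + (-3)(0.05) + (-1)(0.1) + (1)(0.55) + (3)(0.15) = 0.15
E[Z²] = (-4)²(0.15) + (-3)²(0.05) + (-1)²(0.1) + (1)²(0.55) + (3)²(0.15) = 4.85
Var(Z) = E[Z²] − (E[Z])² = 4.85 − (0.15)² = 4.8275

4.8275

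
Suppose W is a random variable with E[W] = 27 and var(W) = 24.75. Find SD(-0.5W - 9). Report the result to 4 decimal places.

var(-0.5W - 9) = (-0.5)²·24.75 = 6.1875
SD(-0.5W - 9) = √6.1875 ≈ 2.4875

2.4875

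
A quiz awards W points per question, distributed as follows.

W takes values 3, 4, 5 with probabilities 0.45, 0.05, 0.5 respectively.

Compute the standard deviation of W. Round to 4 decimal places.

E[W] = (3)(0.45) + (4)(0.05) + (5)(0.5) = 4.05
E[W²] = (3)²(0.45) + (4)²(0.05) + (5)²(0.5) = 17.35
V(W) = E[W²] − (E[W])² = 17.35 − (4.05)² = 0.9475
SD(W) = √0.9475 ≈ 0.9734

0.9734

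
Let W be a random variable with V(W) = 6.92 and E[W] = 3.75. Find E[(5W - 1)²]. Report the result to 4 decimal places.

488.0625

E[5W - 1] = 5·3.75 − 1 = 17.75
V(5W - 1) = (5)²·6.92 = 173
E[(5W - 1)²] = V((5W - 1)) + (E[(5W - 1)])² = 173 + (17.75)² = 488.0625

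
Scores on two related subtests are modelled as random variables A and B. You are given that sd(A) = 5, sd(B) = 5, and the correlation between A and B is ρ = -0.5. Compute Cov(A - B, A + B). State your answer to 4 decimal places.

Var(A) = (5)² = 25;  Var(B) = (5)² = 25
Cov(A,B) = ρ·sd(A)·sd(B) = -0.5·5·5 = -12.5
Cov(A - B, A + B) = (1)(1)Var(A) + (-1)(1)Var(B) + [(1)(1) + (-1)(1)]Cov(A,B)
= 1·25 + -1·25 + 0·-12.5 = 0

0.0000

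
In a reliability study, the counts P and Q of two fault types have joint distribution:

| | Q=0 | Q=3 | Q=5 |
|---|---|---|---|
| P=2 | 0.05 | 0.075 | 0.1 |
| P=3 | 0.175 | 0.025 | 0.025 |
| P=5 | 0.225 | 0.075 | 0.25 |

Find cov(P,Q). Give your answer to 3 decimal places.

0.125

E[P] = 3.875,  E[Q] = 2.4
E[PQ] = 9.425
cov(P,Q) = E[PQ] − E[P]E[Q] = 9.425 − (3.875)(2.4) = 0.125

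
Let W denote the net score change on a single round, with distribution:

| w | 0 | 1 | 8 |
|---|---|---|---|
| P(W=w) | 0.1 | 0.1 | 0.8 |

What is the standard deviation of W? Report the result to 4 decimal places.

3.0083

E[W] = (0)(0.1) + (1)(0.1) + (8)(0.8) = 6.5
E[W²] = (0)²(0.1) + (1)²(0.1) + (8)²(0.8) = 51.3
Var(W) = E[W²] − (E[W])² = 51.3 − (6.5)² = 9.05
SD(W) = √9.05 ≈ 3.0083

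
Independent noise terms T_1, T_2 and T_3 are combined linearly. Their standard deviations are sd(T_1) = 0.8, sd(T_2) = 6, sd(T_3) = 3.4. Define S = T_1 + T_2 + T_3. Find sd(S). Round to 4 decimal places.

var(T_1) = 0.64, var(T_2) = 36, var(T_3) = 11.56
By independence, var(S) = (1)²var(T_1) + (1)²var(T_2) + (1)²var(T_3)
= (1)²·0.64 + (1)²·36 + (1)²·11.56 = 48.2
sd(S) = √48.2 ≈ 6.9426

6.9426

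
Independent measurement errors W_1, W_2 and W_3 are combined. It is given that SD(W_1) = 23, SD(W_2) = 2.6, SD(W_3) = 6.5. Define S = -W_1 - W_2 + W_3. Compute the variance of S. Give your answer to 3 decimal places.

Var(W_1) = 529, Var(W_2) = 6.76, Var(W_3) = 42.25
By independence, Var(S) = (-1)²Var(W_1) + (-1)²Var(W_2) + (1)²Var(W_3)
= (-1)²·529 + (-1)²·6.76 + (1)²·42.25 = 578.01

578.010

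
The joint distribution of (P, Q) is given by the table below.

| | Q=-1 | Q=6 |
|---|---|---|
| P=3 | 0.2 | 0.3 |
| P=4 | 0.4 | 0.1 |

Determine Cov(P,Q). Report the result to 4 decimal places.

-0.7000

E[P] = 3.5,  E[Q] = 1.8
E[PQ] = 5.6
Cov(P,Q) = E[PQ] − E[P]E[Q] = 5.6 − (3.5)(1.8) = -0.7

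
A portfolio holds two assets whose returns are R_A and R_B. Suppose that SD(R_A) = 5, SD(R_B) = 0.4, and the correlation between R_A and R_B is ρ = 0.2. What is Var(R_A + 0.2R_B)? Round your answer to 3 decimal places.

25.166

Var(R_A) = (5)² = 25;  Var(R_B) = (0.4)² = 0.16
cov(R_A,R_B) = ρ·SD(R_A)·SD(R_B) = 0.2·5·0.4 = 0.4
Var(R_A + 0.2R_B) = (1)²·Var(R_A) + (0.2)²·Var(R_B) + 2·(1)·(0.2)·cov(R_A,R_B)
= 1·25 + 0.04·0.16 + 0.4·0.4 = 25.1664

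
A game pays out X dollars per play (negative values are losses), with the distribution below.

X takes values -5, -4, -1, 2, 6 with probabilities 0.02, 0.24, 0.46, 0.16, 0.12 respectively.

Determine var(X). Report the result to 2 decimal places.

E[X] = (-5)(0.02) + (-4)(0.24) + (-1)(0.46) + (2)(0.16) + (6)(0.12) = -0.48
E[X²] = (-5)²(0.02) + (-4)²(0.24) + (-1)²(0.46) + (2)²(0.16) + (6)²(0.12) = 9.76
var(X) = E[X²] − (E[X])² = 9.76 − (-0.48)² = 9.5296

9.53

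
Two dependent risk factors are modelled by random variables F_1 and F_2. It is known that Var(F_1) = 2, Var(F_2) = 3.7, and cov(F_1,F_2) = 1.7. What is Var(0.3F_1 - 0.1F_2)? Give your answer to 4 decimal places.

Var(0.3F_1 - 0.1F_2) = (0.3)²·Var(F_1) + (-0.1)²·Var(F_2) + 2·(0.3)·(-0.1)·cov(F_1,F_2)
= 0.09·2 + 0.01·3.7 + -0.06·1.7 = 0.115

0.1150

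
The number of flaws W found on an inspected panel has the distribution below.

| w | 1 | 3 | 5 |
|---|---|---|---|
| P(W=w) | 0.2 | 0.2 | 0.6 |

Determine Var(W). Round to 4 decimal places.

2.5600

E[W] = (1)(0.2) + (3)(0.2) + (5)(0.6) = 3.8
E[W²] = (1)²(0.2) + (3)²(0.2) + (5)²(0.6) = 17
Var(W) = E[W²] − (E[W])² = 17 − (3.8)² = 2.56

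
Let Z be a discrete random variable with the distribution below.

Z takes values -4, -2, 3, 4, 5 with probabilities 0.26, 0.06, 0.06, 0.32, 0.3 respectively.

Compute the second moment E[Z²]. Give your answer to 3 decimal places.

E[Z²] = (-4)²(0.26) + (-2)²(0.06) + (3)²(0.06) + (4)²(0.32) + (5)²(0.3) = 17.56

17.560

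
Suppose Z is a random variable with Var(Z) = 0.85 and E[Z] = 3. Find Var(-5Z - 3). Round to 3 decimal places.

21.250

Var(-5Z - 3) = (-5)²·Var(Z) = 25·0.85 = 21.25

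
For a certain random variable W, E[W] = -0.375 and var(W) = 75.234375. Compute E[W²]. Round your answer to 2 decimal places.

E[W²] = var(W) + (E[W])² = 75.234375 + (-0.375)² = 75.375

75.38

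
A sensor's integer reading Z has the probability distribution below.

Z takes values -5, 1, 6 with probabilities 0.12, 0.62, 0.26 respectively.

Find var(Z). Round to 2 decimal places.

E[Z] = (-5)(0.12) + (1)(0.62) + (6)(0.26) = 1.58
E[Z²] = (-5)²(0.12) + (1)²(0.62) + (6)²(0.26) = 12.98
var(Z) = E[Z²] − (E[Z])² = 12.98 − (1.58)² = 10.4836

10.48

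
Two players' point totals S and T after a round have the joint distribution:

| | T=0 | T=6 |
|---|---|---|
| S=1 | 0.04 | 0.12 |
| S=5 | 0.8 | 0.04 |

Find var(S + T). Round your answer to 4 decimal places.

E[S] = 4.36,  E[T] = 0.96,  E[ST] = 1.92
var(S) = 21.16 − (4.36)² = 2.1504;  var(T) = 5.76 − (0.96)² = 4.8384
cov(S,T) = 1.92 − (4.36)(0.96) = -2.2656
var(S + T) = (1)²·2.1504 + (1)²·4.8384 + 2·(1)·(1)·-2.2656 = 2.4576

2.4576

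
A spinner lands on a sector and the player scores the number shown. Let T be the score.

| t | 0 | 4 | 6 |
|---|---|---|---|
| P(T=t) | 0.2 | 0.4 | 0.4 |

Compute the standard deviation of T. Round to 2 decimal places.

2.19

E[T] = (0)(0.2) + (4)(0.4) + (6)(0.4) = 4
E[T²] = (0)²(0.2) + (4)²(0.4) + (6)²(0.4) = 20.8
V(T) = E[T²] − (E[T])² = 20.8 − (4)² = 4.8
sd(T) = √4.8 ≈ 2.19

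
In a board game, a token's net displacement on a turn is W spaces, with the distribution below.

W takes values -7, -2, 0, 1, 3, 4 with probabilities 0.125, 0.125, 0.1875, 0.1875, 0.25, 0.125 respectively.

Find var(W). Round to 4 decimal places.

10.9648

E[W] = (-7)(0.125) + (-2)(0.125) + (0)(0.1875) + (1)(0.1875) + (3)(0.25) + (4)(0.125) = 0.3125
E[W²] = (-7)²(0.125) + (-2)²(0.125) + (0)²(0.1875) + (1)²(0.1875) + (3)²(0.25) + (4)²(0.125) = 11.0625
var(W) = E[W²] − (E[W])² = 11.0625 − (0.3125)² = 10.96484375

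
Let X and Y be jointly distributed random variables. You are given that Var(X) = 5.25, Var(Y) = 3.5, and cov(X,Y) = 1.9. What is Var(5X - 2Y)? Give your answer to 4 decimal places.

Var(5X - 2Y) = (5)²·Var(X) + (-2)²·Var(Y) + 2·(5)·(-2)·cov(X,Y)
= 25·5.25 + 4·3.5 + -20·1.9 = 107.25

107.2500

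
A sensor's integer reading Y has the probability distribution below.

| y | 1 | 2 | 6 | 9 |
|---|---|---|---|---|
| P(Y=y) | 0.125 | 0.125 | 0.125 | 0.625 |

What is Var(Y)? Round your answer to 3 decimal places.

10.188

E[Y] = (1)(0.125) + (2)(0.125) + (6)(0.125) + (9)(0.625) = 6.75
E[Y²] = (1)²(0.125) + (2)²(0.125) + (6)²(0.125) + (9)²(0.625) = 55.75
Var(Y) = E[Y²] − (E[Y])² = 55.75 − (6.75)² = 10.1875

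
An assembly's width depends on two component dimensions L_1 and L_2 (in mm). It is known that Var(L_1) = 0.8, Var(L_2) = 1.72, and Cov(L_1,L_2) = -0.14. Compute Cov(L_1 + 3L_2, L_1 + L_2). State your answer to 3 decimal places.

Cov(L_1 + 3L_2, L_1 + L_2) = (1)(1)Var(L_1) + (3)(1)Var(L_2) + [(1)(1) + (3)(1)]Cov(L_1,L_2)
= 1·0.8 + 3·1.72 + 4·-0.14 = 5.4

5.400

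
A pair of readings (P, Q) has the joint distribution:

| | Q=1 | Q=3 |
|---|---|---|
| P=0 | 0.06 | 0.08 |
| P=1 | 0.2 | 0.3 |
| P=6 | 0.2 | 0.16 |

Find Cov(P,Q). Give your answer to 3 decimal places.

E[P] = 2.66,  E[Q] = 2.08
E[PQ] = 5.18
Cov(P,Q) = E[PQ] − E[P]E[Q] = 5.18 − (2.66)(2.08) = -0.3528

-0.353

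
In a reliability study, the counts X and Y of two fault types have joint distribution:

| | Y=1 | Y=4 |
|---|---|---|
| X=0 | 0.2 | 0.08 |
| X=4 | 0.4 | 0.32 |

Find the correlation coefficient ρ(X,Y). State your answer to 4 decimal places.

0.1455

E[X] = 2.88,  E[Y] = 2.2
E[XY] = 6.72
cov(X,Y) = E[XY] − E[X]E[Y] = 6.72 − (2.88)(2.2) = 0.384
Var(X) = 3.2256,  Var(Y) = 2.16
ρ = 0.384 / √(3.2256·2.16) ≈ 0.1455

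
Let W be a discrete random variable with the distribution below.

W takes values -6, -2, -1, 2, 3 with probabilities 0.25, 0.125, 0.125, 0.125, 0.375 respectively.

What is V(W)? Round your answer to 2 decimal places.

13.25

E[W] = (-6)(0.25) + (-2)(0.125) + (-1)(0.125) + (2)(0.125) + (3)(0.375) = -0.5
E[W²] = (-6)²(0.25) + (-2)²(0.125) + (-1)²(0.125) + (2)²(0.125) + (3)²(0.375) = 13.5
V(W) = E[W²] − (E[W])² = 13.5 − (-0.5)² = 13.25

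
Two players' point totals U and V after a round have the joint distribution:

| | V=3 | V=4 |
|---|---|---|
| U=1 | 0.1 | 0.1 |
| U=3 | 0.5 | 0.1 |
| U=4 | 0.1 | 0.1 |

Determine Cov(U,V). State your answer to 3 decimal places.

E[U] = 2.8,  E[V] = 3.3
E[UV] = 9.2
Cov(U,V) = E[UV] − E[U]E[V] = 9.2 − (2.8)(3.3) = -0.04

-0.040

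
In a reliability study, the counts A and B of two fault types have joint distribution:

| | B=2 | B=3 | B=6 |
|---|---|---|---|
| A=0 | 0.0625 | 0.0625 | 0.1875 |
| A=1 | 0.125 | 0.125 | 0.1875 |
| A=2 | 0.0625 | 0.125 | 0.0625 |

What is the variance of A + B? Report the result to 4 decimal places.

3.0000

E[A] = 0.9375,  E[B] = 4.0625,  E[AB] = 3.5
V(A) = 1.4375 − (0.9375)² = 0.55859375;  V(B) = 19.5625 − (4.0625)² = 3.05859375
Cov(A,B) = 3.5 − (0.9375)(4.0625) = -0.30859375
V(A + B) = (1)²·0.55859375 + (1)²·3.05859375 + 2·(1)·(1)·-0.30859375 = 3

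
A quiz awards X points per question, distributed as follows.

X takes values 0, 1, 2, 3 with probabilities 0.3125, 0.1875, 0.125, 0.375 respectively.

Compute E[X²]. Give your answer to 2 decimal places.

E[X²] = (0)²(0.3125) + (1)²(0.1875) + (2)²(0.125) + (3)²(0.375) = 4.0625

4.06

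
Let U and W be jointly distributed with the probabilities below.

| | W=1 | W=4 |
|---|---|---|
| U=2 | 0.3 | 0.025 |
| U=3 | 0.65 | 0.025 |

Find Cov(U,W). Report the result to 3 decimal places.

-0.026

E[U] = 2.675,  E[W] = 1.15
E[UW] = 3.05
Cov(U,W) = E[UW] − E[U]E[W] = 3.05 − (2.675)(1.15) = -0.02625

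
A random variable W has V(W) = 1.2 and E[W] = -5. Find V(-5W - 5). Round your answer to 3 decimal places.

V(-5W - 5) = (-5)²·V(W) = 25·1.2 = 30

30.000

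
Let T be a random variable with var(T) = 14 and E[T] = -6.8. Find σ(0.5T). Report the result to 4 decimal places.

1.8708

var(0.5T) = (0.5)²·14 = 3.5
σ(0.5T) = √3.5 ≈ 1.8708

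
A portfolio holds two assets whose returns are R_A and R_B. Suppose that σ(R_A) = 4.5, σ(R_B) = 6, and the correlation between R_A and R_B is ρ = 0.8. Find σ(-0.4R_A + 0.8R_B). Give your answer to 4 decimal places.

3.5293

V(R_A) = (4.5)² = 20.25;  V(R_B) = (6)² = 36
Cov(R_A,R_B) = ρ·σ(R_A)·σ(R_B) = 0.8·4.5·6 = 21.6
V(-0.4R_A + 0.8R_B) = (-0.4)²·V(R_A) + (0.8)²·V(R_B) + 2·(-0.4)·(0.8)·Cov(R_A,R_B)
= 0.16·20.25 + 0.64·36 + -0.64·21.6 = 12.456
σ(-0.4R_A + 0.8R_B) = √12.456 ≈ 3.5293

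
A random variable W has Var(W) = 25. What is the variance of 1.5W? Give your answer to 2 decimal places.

56.25

Var(1.5W) = (1.5)²·Var(W) = 2.25·25 = 56.25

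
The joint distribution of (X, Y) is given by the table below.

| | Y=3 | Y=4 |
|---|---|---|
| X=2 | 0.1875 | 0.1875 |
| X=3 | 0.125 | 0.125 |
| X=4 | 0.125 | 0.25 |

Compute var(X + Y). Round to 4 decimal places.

1.1211

E[X] = 3,  E[Y] = 3.5625,  E[XY] = 10.75
var(X) = 9.75 − (3)² = 0.75;  var(Y) = 12.9375 − (3.5625)² = 0.24609375
Cov(X,Y) = 10.75 − (3)(3.5625) = 0.0625
var(X + Y) = (1)²·0.75 + (1)²·0.24609375 + 2·(1)·(1)·0.0625 = 1.12109375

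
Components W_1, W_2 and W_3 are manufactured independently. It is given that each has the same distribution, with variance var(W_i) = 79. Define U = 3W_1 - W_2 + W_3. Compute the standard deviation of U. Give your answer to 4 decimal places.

29.4788

By independence, var(U) = (3)²var(W_1) + (-1)²var(W_2) + (1)²var(W_3)
= (3)²·79 + (-1)²·79 + (1)²·79 = 869
SD(U) = √869 ≈ 29.4788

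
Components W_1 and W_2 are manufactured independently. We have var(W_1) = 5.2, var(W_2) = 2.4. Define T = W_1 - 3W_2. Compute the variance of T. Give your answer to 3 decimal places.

By independence, var(T) = (1)²var(W_1) + (-3)²var(W_2)
= (1)²·5.2 + (-3)²·2.4 = 26.8

26.800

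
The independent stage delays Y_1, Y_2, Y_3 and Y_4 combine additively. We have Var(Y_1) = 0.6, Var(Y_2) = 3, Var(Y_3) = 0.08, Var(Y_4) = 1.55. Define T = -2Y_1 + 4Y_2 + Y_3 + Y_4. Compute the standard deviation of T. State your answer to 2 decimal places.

By independence, Var(T) = (-2)²Var(Y_1) + (4)²Var(Y_2) + (1)²Var(Y_3) + (1)²Var(Y_4)
= (-2)²·0.6 + (4)²·3 + (1)²·0.08 + (1)²·1.55 = 52.03
σ(T) = √52.03 ≈ 7.21

7.21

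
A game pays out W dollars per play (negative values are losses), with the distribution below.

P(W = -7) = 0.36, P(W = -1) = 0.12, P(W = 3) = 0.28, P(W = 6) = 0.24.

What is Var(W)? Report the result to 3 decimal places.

28.790

E[W] = (-7)(0.36) + (-1)(0.12) + (3)(0.28) + (6)(0.24) = -0.36
E[W²] = (-7)²(0.36) + (-1)²(0.12) + (3)²(0.28) + (6)²(0.24) = 28.92
Var(W) = E[W²] − (E[W])² = 28.92 − (-0.36)² = 28.7904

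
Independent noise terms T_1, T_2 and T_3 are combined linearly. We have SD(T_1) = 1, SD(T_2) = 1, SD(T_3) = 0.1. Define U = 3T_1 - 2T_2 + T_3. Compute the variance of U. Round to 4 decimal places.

13.0100

V(T_1) = 1, V(T_2) = 1, V(T_3) = 0.01
By independence, V(U) = (3)²V(T_1) + (-2)²V(T_2) + (1)²V(T_3)
= (3)²·1 + (-2)²·1 + (1)²·0.01 = 13.01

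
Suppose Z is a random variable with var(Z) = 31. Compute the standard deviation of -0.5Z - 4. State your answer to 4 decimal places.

2.7839

var(-0.5Z - 4) = (-0.5)²·31 = 7.75
sd(-0.5Z - 4) = √7.75 ≈ 2.7839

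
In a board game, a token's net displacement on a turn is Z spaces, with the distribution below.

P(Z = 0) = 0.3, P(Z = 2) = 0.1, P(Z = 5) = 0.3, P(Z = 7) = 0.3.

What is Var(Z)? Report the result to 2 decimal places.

E[Z] = (0)(0.3) + (2)(0.1) + (5)(0.3) + (7)(0.3) = 3.8
E[Z²] = (0)²(0.3) + (2)²(0.1) + (5)²(0.3) + (7)²(0.3) = 22.6
Var(Z) = E[Z²] − (E[Z])² = 22.6 − (3.8)² = 8.16

8.16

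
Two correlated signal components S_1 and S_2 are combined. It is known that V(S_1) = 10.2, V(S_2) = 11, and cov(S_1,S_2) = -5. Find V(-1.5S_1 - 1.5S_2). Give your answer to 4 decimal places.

25.2000

V(-1.5S_1 - 1.5S_2) = (-1.5)²·V(S_1) + (-1.5)²·V(S_2) + 2·(-1.5)·(-1.5)·cov(S_1,S_2)
= 2.25·10.2 + 2.25·11 + 4.5·-5 = 25.2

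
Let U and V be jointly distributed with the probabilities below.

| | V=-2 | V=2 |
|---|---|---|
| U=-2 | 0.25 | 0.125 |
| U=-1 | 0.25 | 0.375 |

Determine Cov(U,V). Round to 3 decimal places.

0.250

E[U] = -1.375,  E[V] = 0
E[UV] = 0.25
Cov(U,V) = E[UV] − E[U]E[V] = 0.25 − (-1.375)(0) = 0.25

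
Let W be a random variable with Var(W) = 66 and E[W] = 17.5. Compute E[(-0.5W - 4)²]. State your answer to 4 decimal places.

179.0625

E[-0.5W - 4] = -0.5·17.5 − 4 = -12.75
Var(-0.5W - 4) = (-0.5)²·66 = 16.5
E[(-0.5W - 4)²] = Var((-0.5W - 4)) + (E[(-0.5W - 4)])² = 16.5 + (-12.75)² = 179.0625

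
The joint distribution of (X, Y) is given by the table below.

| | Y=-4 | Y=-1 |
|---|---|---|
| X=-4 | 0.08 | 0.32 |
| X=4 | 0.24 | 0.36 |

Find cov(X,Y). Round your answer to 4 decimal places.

-1.1520

E[X] = 0.8,  E[Y] = -1.96
E[XY] = -2.72
cov(X,Y) = E[XY] − E[X]E[Y] = -2.72 − (0.8)(-1.96) = -1.152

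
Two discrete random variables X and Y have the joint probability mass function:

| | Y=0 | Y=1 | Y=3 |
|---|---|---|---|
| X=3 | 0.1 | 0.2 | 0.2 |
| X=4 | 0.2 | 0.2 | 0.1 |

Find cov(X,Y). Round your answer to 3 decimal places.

-0.150

E[X] = 3.5,  E[Y] = 1.3
E[XY] = 4.4
cov(X,Y) = E[XY] − E[X]E[Y] = 4.4 − (3.5)(1.3) = -0.15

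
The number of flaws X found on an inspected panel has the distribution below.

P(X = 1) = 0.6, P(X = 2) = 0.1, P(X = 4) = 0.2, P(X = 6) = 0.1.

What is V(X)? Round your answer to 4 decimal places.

2.9600

E[X] = (1)(0.6) + (2)(0.1) + (4)(0.2) + (6)(0.1) = 2.2
E[X²] = (1)²(0.6) + (2)²(0.1) + (4)²(0.2) + (6)²(0.1) = 7.8
V(X) = E[X²] − (E[X])² = 7.8 − (2.2)² = 2.96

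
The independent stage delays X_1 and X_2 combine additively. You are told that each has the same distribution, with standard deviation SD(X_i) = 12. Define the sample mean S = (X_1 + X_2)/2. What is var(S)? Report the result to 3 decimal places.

72.000

var(X_i) = (12)² = 144
By independence, var(S) = (0.5)²var(X_1) + (0.5)²var(X_2)
= (0.5)²·144 + (0.5)²·144 = 72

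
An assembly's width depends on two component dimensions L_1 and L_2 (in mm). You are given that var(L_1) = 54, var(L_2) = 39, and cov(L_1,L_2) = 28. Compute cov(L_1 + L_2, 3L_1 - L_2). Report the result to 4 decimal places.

cov(L_1 + L_2, 3L_1 - L_2) = (1)(3)var(L_1) + (1)(-1)var(L_2) + [(1)(-1) + (1)(3)]cov(L_1,L_2)
= 3·54 + -1·39 + 2·28 = 179

179.0000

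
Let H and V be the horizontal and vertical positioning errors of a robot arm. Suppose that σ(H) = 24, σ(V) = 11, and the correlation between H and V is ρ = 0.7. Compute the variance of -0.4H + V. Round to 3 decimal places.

Var(H) = (24)² = 576;  Var(V) = (11)² = 121
Cov(H,V) = ρ·σ(H)·σ(V) = 0.7·24·11 = 184.8
Var(-0.4H + V) = (-0.4)²·Var(H) + (1)²·Var(V) + 2·(-0.4)·(1)·Cov(H,V)
= 0.16·576 + 1·121 + -0.8·184.8 = 65.32

65.320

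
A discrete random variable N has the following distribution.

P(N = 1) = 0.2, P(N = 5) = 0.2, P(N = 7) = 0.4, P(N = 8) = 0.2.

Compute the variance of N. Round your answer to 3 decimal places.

6.240

E[N] = (1)(0.2) + (5)(0.2) + (7)(0.4) + (8)(0.2) = 5.6
E[N²] = (1)²(0.2) + (5)²(0.2) + (7)²(0.4) + (8)²(0.2) = 37.6
V(N) = E[N²] − (E[N])² = 37.6 − (5.6)² = 6.24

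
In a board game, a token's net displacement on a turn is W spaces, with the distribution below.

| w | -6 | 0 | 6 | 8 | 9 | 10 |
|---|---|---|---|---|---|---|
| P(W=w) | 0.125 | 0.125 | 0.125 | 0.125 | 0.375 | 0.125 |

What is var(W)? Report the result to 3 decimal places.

28.234

E[W] = (-6)(0.125) + (0)(0.125) + (6)(0.125) + (8)(0.125) + (9)(0.375) + (10)(0.125) = 5.625
E[W²] = (-6)²(0.125) + (0)²(0.125) + (6)²(0.125) + (8)²(0.125) + (9)²(0.375) + (10)²(0.125) = 59.875
var(W) = E[W²] − (E[W])² = 59.875 − (5.625)² = 28.234375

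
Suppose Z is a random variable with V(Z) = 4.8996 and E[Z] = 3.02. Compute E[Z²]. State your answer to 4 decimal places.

E[Z²] = V(Z) + (E[Z])² = 4.8996 + (3.02)² = 14.02

14.0200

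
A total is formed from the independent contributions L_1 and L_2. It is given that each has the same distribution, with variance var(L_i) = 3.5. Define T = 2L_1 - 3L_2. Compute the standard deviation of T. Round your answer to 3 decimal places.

6.745

By independence, var(T) = (2)²var(L_1) + (-3)²var(L_2)
= (2)²·3.5 + (-3)²·3.5 = 45.5
SD(T) = √45.5 ≈ 6.745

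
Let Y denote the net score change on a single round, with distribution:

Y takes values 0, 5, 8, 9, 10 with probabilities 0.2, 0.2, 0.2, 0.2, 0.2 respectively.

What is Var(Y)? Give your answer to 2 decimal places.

E[Y] = (0)(0.2) + (5)(0.2) + (8)(0.2) + (9)(0.2) + (10)(0.2) = 6.4
E[Y²] = (0)²(0.2) + (5)²(0.2) + (8)²(0.2) + (9)²(0.2) + (10)²(0.2) = 54
Var(Y) = E[Y²] − (E[Y])² = 54 − (6.4)² = 13.04

13.04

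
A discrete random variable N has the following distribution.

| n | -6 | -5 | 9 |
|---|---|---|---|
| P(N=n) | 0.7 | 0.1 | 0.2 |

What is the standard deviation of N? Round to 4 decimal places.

5.9573

E[N] = (-6)(0.7) + (-5)(0.1) + (9)(0.2) = -2.9
E[N²] = (-6)²(0.7) + (-5)²(0.1) + (9)²(0.2) = 43.9
V(N) = E[N²] − (E[N])² = 43.9 − (-2.9)² = 35.49
SD(N) = √35.49 ≈ 5.9573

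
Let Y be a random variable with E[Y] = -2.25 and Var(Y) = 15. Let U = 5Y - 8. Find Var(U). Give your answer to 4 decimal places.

Var(5Y - 8) = (5)²·Var(Y) = 25·15 = 375

375.0000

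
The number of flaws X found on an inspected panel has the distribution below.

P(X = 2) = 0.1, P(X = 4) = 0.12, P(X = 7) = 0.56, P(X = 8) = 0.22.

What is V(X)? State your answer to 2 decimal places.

E[X] = (2)(0.1) + (4)(0.12) + (7)(0.56) + (8)(0.22) = 6.36
E[X²] = (2)²(0.1) + (4)²(0.12) + (7)²(0.56) + (8)²(0.22) = 43.84
V(X) = E[X²] − (E[X])² = 43.84 − (6.36)² = 3.3904

3.39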